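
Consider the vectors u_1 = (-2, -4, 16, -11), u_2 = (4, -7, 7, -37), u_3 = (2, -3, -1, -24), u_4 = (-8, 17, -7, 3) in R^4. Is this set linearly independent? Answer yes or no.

yes

Form the matrix with these vectors as rows and row reduce.
R2 ← R2 + (2)·R1: [0, -15, 39, -59]
R3 ← R3 + R1: [0, -7, 15, -35]
R4 ← R4 − (4)·R1: [0, 33, -71, 47]
R3 ← R3 − (7/15)·R2: [0, 0, -16/5, -112/15]
R4 ← R4 + (11/5)·R2: [0, 0, 74/5, -414/5]
R4 ← R4 + (37/8)·R3: [0, 0, 0, -352/3]
4 nonzero rows, so the 4 vectors span a space of dimension 4.
Since 4 = 4, the vectors are linearly independent.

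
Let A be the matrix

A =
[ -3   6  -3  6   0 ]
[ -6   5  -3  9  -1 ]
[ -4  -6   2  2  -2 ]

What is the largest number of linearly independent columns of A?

2

Row reduce to echelon form.
R2 ← R2 − (2)·R1: [0, -7, 3, -3, -1]
R3 ← R3 − (4/3)·R1: [0, -14, 6, -6, -2]
R3 ← R3 − (2)·R2: [0, 0, 0, 0, 0]
Echelon form has 2 nonzero rows, so rank(A) = 2.
The rank gives the maximum number of linearly independent columns: 2.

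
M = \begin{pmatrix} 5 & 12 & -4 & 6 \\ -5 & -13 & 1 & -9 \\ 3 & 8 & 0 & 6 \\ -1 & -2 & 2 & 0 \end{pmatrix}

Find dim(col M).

2

Row reduce to echelon form.
R2 ← R2 + R1: [0, -1, -3, -3]
R3 ← R3 − (3/5)·R1: [0, 4/5, 12/5, 12/5]
R4 ← R4 + (1/5)·R1: [0, 2/5, 6/5, 6/5]
R3 ← R3 + (4/5)·R2: [0, 0, 0, 0]
R4 ← R4 + (2/5)·R2: [0, 0, 0, 0]
Echelon form has 2 nonzero rows, so rank(M) = 2.
The column space has dimension equal to the rank: 2.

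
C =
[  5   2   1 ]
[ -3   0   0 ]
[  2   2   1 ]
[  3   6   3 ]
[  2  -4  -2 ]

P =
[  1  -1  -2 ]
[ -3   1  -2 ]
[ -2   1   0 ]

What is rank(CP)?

2

First compute CP:
[[ -3,  -2, -14],
 [ -3,   3,   6],
 [ -6,   1,  -8],
 [-21,   6, -18],
 [ 18,  -8,   4]]
Now row reduce the product.
R2 ← R2 − R1: [0, 5, 20]
R3 ← R3 − (2)·R1: [0, 5, 20]
R4 ← R4 − (7)·R1: [0, 20, 80]
R5 ← R5 + (6)·R1: [0, -20, -80]
R3 ← R3 − R2: [0, 0, 0]
R4 ← R4 − (4)·R2: [0, 0, 0]
R5 ← R5 + (4)·R2: [0, 0, 0]
2 nonzero rows, so rank(CP) = 2.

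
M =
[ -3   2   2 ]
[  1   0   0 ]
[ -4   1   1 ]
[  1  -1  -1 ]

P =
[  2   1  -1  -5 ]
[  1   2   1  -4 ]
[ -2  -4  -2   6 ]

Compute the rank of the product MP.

2

First compute MP:
[[ -8,  -7,   1,  19],
 [  2,   1,  -1,  -5],
 [ -9,  -6,   3,  22],
 [  3,   3,   0,  -7]]
Now row reduce the product.
R2 ← R2 + (1/4)·R1: [0, -3/4, -3/4, -1/4]
R3 ← R3 − (9/8)·R1: [0, 15/8, 15/8, 5/8]
R4 ← R4 + (3/8)·R1: [0, 3/8, 3/8, 1/8]
R3 ← R3 + (5/2)·R2: [0, 0, 0, 0]
R4 ← R4 + (1/2)·R2: [0, 0, 0, 0]
2 nonzero rows, so rank(MP) = 2.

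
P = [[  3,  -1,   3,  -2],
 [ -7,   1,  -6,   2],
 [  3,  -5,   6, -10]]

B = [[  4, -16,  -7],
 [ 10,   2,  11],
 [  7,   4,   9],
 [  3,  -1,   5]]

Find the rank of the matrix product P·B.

2

First compute PB:
[[ 17, -36, -15],
 [-54,  88,  16],
 [-26, -24, -72]]
Now row reduce the product.
R2 ← R2 + (54/17)·R1: [0, -448/17, -538/17]
R3 ← R3 + (26/17)·R1: [0, -1344/17, -1614/17]
R3 ← R3 − (3)·R2: [0, 0, 0]
2 nonzero rows, so rank(PB) = 2.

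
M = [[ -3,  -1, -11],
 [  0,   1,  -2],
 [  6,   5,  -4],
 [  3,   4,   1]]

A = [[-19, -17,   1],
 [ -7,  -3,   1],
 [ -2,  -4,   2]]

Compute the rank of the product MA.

3

First compute MA:
[[ 86,  98, -26],
 [ -3,   5,  -3],
 [-141, -101,   3],
 [-87, -67,   9]]
Now row reduce the product.
R2 ← R2 + (3/86)·R1: [0, 362/43, -168/43]
R3 ← R3 + (141/86)·R1: [0, 2566/43, -1704/43]
R4 ← R4 + (87/86)·R1: [0, 1382/43, -744/43]
R3 ← R3 − (1283/181)·R2: [0, 0, -2160/181]
R4 ← R4 − (691/181)·R2: [0, 0, -432/181]
R4 ← R4 − (1/5)·R3: [0, 0, 0]
3 nonzero rows, so rank(MA) = 3.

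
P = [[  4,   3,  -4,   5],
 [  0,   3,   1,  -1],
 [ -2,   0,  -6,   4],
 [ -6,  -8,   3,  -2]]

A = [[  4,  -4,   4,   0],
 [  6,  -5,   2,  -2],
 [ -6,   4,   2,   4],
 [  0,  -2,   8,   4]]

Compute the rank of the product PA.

First compute PA:
[[ 58, -57,  54,  -2],
 [ 12,  -9,   0,  -6],
 [ 28, -24,  12,  -8],
 [-90,  80, -50,  20]]
Now row reduce the product.
R2 ← R2 − (6/29)·R1: [0, 81/29, -324/29, -162/29]
R3 ← R3 − (14/29)·R1: [0, 102/29, -408/29, -204/29]
R4 ← R4 + (45/29)·R1: [0, -245/29, 980/29, 490/29]
R3 ← R3 − (34/27)·R2: [0, 0, 0, 0]
R4 ← R4 + (245/81)·R2: [0, 0, 0, 0]
2 nonzero rows, so rank(PA) = 2.

2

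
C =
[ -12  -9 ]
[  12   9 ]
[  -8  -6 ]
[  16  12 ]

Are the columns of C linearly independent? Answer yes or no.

Row reduce C to echelon form.
R2 ← R2 + R1: [0, 0]
R3 ← R3 − (2/3)·R1: [0, 0]
R4 ← R4 + (4/3)·R1: [0, 0]
1 pivot among 2 columns.
Only 1 < 2 pivot columns, so the columns are linearly dependent.

no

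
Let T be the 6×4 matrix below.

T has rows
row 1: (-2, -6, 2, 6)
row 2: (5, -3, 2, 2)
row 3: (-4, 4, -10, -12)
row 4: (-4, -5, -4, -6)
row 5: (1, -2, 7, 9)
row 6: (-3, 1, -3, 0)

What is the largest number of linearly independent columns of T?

Row reduce to echelon form.
R2 ← R2 + (5/2)·R1: [0, -18, 7, 17]
R3 ← R3 − (2)·R1: [0, 16, -14, -24]
R4 ← R4 − (2)·R1: [0, 7, -8, -18]
R5 ← R5 + (1/2)·R1: [0, -5, 8, 12]
R6 ← R6 − (3/2)·R1: [0, 10, -6, -9]
R3 ← R3 + (8/9)·R2: [0, 0, -70/9, -80/9]
R4 ← R4 + (7/18)·R2: [0, 0, -95/18, -205/18]
R5 ← R5 − (5/18)·R2: [0, 0, 109/18, 131/18]
R6 ← R6 + (5/9)·R2: [0, 0, -19/9, 4/9]
R4 ← R4 − (19/28)·R3: [0, 0, 0, -75/14]
R5 ← R5 + (109/140)·R3: [0, 0, 0, 5/14]
R6 ← R6 − (19/70)·R3: [0, 0, 0, 20/7]
R5 ← R5 + (1/15)·R4: [0, 0, 0, 0]
R6 ← R6 + (8/15)·R4: [0, 0, 0, 0]
Echelon form has 4 nonzero rows, so rank(T) = 4.
The rank gives the maximum number of linearly independent columns: 4.

4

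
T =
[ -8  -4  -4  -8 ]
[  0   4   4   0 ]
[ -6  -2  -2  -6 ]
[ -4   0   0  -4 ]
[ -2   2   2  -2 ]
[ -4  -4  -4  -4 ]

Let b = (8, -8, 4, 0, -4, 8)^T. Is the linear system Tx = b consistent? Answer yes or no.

Row reduce the augmented matrix [T | b].
R3 ← R3 − (3/4)·R1: [0, 1, 1, 0, -2]
R4 ← R4 − (1/2)·R1: [0, 2, 2, 0, -4]
R5 ← R5 − (1/4)·R1: [0, 3, 3, 0, -6]
R6 ← R6 − (1/2)·R1: [0, -2, -2, 0, 4]
R3 ← R3 − (1/4)·R2: [0, 0, 0, 0, 0]
R4 ← R4 − (1/2)·R2: [0, 0, 0, 0, 0]
R5 ← R5 − (3/4)·R2: [0, 0, 0, 0, 0]
R6 ← R6 + (1/2)·R2: [0, 0, 0, 0, 0]
The echelon form has 2 nonzero rows, and every pivot lies in the first 4 columns, so rank(T) = rank([T|b]) = 2.
The system is consistent.

yes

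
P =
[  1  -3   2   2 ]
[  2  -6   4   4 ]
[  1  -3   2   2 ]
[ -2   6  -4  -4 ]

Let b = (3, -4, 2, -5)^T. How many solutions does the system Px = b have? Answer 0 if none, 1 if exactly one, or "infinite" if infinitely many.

Row reduce the augmented matrix [P | b].
R2 ← R2 − (2)·R1: [0, 0, 0, 0, -10]
R3 ← R3 − R1: [0, 0, 0, 0, -1]
R4 ← R4 + (2)·R1: [0, 0, 0, 0, 1]
R3 ← R3 − (1/10)·R2: [0, 0, 0, 0, 0]
R4 ← R4 + (1/10)·R2: [0, 0, 0, 0, 0]
The echelon form has 2 nonzero rows; the last pivot sits in the augmented column, so rank(P) = 1 but rank([P|b]) = 2.
Since the ranks differ, the system is inconsistent.
It has no solutions.

0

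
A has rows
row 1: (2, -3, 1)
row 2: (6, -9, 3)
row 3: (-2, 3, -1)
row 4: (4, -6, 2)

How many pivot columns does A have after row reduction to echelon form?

1

Row reduce to echelon form.
R2 ← R2 − (3)·R1: [0, 0, 0]
R3 ← R3 + R1: [0, 0, 0]
R4 ← R4 − (2)·R1: [0, 0, 0]
Echelon form has 1 nonzero row, so rank(A) = 1.
Each nonzero row contributes one pivot column: 1 pivot columns.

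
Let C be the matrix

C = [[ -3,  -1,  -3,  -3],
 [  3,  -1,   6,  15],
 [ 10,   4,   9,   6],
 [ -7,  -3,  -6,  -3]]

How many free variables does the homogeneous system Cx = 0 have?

2

Row reduce to echelon form.
R2 ← R2 + R1: [0, -2, 3, 12]
R3 ← R3 + (10/3)·R1: [0, 2/3, -1, -4]
R4 ← R4 − (7/3)·R1: [0, -2/3, 1, 4]
R3 ← R3 + (1/3)·R2: [0, 0, 0, 0]
R4 ← R4 − (1/3)·R2: [0, 0, 0, 0]
2 nonzero rows, so rank(C) = 2.
C has 4 columns; by rank–nullity, nullity = 4 − 2 = 2.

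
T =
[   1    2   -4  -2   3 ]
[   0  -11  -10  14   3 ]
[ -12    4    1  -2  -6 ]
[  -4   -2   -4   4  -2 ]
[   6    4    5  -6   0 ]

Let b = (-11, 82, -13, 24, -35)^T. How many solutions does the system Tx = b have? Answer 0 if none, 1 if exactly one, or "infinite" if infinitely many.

Row reduce the augmented matrix [T | b].
R3 ← R3 + (12)·R1: [0, 28, -47, -26, 30, -145]
R4 ← R4 + (4)·R1: [0, 6, -20, -4, 10, -20]
R5 ← R5 − (6)·R1: [0, -8, 29, 6, -18, 31]
R3 ← R3 + (28/11)·R2: [0, 0, -797/11, 106/11, 414/11, 701/11]
R4 ← R4 + (6/11)·R2: [0, 0, -280/11, 40/11, 128/11, 272/11]
R5 ← R5 − (8/11)·R2: [0, 0, 399/11, -46/11, -222/11, -315/11]
R4 ← R4 − (280/797)·R3: [0, 0, 0, 200/797, -1264/797, 1864/797]
R5 ← R5 + (399/797)·R3: [0, 0, 0, 512/797, -1068/797, 2604/797]
R5 ← R5 − (64/25)·R4: [0, 0, 0, 0, 68/25, -68/25]
The echelon form has 5 nonzero rows, and every pivot lies in the first 5 columns, so rank(T) = rank([T|b]) = 5.
The system is consistent.
rank = 5 = number of unknowns, so the solution is unique.

1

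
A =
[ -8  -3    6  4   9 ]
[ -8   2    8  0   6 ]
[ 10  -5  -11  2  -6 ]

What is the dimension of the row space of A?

Row reduce to echelon form.
R2 ← R2 − R1: [0, 5, 2, -4, -3]
R3 ← R3 + (5/4)·R1: [0, -35/4, -7/2, 7, 21/4]
R3 ← R3 + (7/4)·R2: [0, 0, 0, 0, 0]
Echelon form has 2 nonzero rows, so rank(A) = 2.
The row space has dimension equal to the rank: 2.

2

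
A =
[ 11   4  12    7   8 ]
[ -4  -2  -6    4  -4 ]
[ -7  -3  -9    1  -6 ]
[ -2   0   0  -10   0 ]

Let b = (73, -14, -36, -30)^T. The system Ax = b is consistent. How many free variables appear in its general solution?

3

Row reduce the augmented matrix [A | b].
R2 ← R2 + (4/11)·R1: [0, -6/11, -18/11, 72/11, -12/11, 138/11]
R3 ← R3 + (7/11)·R1: [0, -5/11, -15/11, 60/11, -10/11, 115/11]
R4 ← R4 + (2/11)·R1: [0, 8/11, 24/11, -96/11, 16/11, -184/11]
R3 ← R3 − (5/6)·R2: [0, 0, 0, 0, 0, 0]
R4 ← R4 + (4/3)·R2: [0, 0, 0, 0, 0, 0]
The echelon form has 2 nonzero rows, and every pivot lies in the first 5 columns, so rank(A) = rank([A|b]) = 2.
The system is consistent.
Free variables = (unknowns) − (rank) = 5 − 2 = 3.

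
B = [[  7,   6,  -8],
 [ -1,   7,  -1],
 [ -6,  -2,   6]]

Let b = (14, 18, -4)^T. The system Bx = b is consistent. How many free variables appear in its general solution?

Row reduce the augmented matrix [B | b].
R2 ← R2 + (1/7)·R1: [0, 55/7, -15/7, 20]
R3 ← R3 + (6/7)·R1: [0, 22/7, -6/7, 8]
R3 ← R3 − (2/5)·R2: [0, 0, 0, 0]
The echelon form has 2 nonzero rows, and every pivot lies in the first 3 columns, so rank(B) = rank([B|b]) = 2.
The system is consistent.
Free variables = (unknowns) − (rank) = 3 − 2 = 1.

1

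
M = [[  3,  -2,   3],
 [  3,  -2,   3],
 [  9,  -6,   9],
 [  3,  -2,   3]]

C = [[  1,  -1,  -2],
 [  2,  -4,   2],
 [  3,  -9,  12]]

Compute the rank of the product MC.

1

First compute MC:
[[  8, -22,  26],
 [  8, -22,  26],
 [ 24, -66,  78],
 [  8, -22,  26]]
Now row reduce the product.
R2 ← R2 − R1: [0, 0, 0]
R3 ← R3 − (3)·R1: [0, 0, 0]
R4 ← R4 − R1: [0, 0, 0]
1 nonzero row, so rank(MC) = 1.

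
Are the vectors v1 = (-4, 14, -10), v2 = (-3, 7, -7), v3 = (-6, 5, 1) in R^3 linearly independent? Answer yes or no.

yes

Form the matrix with these vectors as rows and row reduce.
R2 ← R2 − (3/4)·R1: [0, -7/2, 1/2]
R3 ← R3 − (3/2)·R1: [0, -16, 16]
R3 ← R3 − (32/7)·R2: [0, 0, 96/7]
3 nonzero rows, so the 3 vectors span a space of dimension 3.
Since 3 = 3, the vectors are linearly independent.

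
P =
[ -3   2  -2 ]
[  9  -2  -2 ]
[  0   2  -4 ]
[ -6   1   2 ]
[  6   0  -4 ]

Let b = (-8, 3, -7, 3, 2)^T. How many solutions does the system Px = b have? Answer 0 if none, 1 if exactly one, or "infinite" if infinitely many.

Row reduce the augmented matrix [P | b].
R2 ← R2 + (3)·R1: [0, 4, -8, -21]
R4 ← R4 − (2)·R1: [0, -3, 6, 19]
R5 ← R5 + (2)·R1: [0, 4, -8, -14]
R3 ← R3 − (1/2)·R2: [0, 0, 0, 7/2]
R4 ← R4 + (3/4)·R2: [0, 0, 0, 13/4]
R5 ← R5 − R2: [0, 0, 0, 7]
R4 ← R4 − (13/14)·R3: [0, 0, 0, 0]
R5 ← R5 − (2)·R3: [0, 0, 0, 0]
The echelon form has 3 nonzero rows; the last pivot sits in the augmented column, so rank(P) = 2 but rank([P|b]) = 3.
Since the ranks differ, the system is inconsistent.
It has no solutions.

0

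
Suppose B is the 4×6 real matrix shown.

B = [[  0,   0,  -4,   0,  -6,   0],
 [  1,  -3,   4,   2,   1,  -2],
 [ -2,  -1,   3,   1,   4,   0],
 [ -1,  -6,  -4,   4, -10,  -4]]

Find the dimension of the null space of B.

Row reduce to echelon form.
Swap R1 ↔ R2
R3 ← R3 + (2)·R1: [0, -7, 11, 5, 6, -4]
R4 ← R4 + R1: [0, -9, 0, 6, -9, -6]
Swap R2 ↔ R3
R4 ← R4 − (9/7)·R2: [0, 0, -99/7, -3/7, -117/7, -6/7]
R4 ← R4 − (99/28)·R3: [0, 0, 0, -3/7, 9/2, -6/7]
4 nonzero rows, so rank(B) = 4.
B has 6 columns; by rank–nullity, nullity = 6 − 4 = 2.

2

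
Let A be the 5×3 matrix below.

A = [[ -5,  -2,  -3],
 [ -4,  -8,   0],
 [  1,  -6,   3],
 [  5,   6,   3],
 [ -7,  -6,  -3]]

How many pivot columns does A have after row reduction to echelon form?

3

Row reduce to echelon form.
R2 ← R2 − (4/5)·R1: [0, -32/5, 12/5]
R3 ← R3 + (1/5)·R1: [0, -32/5, 12/5]
R4 ← R4 + R1: [0, 4, 0]
R5 ← R5 − (7/5)·R1: [0, -16/5, 6/5]
R3 ← R3 − R2: [0, 0, 0]
R4 ← R4 + (5/8)·R2: [0, 0, 3/2]
R5 ← R5 − (1/2)·R2: [0, 0, 0]
Swap R3 ↔ R4
Echelon form has 3 nonzero rows, so rank(A) = 3.
Each nonzero row contributes one pivot column: 3 pivot columns.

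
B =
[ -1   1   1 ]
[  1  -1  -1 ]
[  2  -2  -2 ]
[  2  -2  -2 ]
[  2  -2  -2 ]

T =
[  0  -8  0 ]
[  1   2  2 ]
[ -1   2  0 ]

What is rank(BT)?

1

First compute BT:
[[  0,  12,   2],
 [  0, -12,  -2],
 [  0, -24,  -4],
 [  0, -24,  -4],
 [  0, -24,  -4]]
Now row reduce the product.
R2 ← R2 + R1: [0, 0, 0]
R3 ← R3 + (2)·R1: [0, 0, 0]
R4 ← R4 + (2)·R1: [0, 0, 0]
R5 ← R5 + (2)·R1: [0, 0, 0]
1 nonzero row, so rank(BT) = 1.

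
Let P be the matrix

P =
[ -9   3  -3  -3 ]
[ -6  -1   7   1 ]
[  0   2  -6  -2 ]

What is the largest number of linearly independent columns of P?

2

Row reduce to echelon form.
R2 ← R2 − (2/3)·R1: [0, -3, 9, 3]
R3 ← R3 + (2/3)·R2: [0, 0, 0, 0]
Echelon form has 2 nonzero rows, so rank(P) = 2.
The rank gives the maximum number of linearly independent columns: 2.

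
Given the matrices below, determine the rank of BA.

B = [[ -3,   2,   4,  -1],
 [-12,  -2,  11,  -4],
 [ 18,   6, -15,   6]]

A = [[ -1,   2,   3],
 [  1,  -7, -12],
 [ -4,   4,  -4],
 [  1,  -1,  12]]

2

First compute BA:
[[-12,  -3, -61],
 [-38,  38, -104],
 [ 54, -72, 114]]
Now row reduce the product.
R2 ← R2 − (19/6)·R1: [0, 95/2, 535/6]
R3 ← R3 + (9/2)·R1: [0, -171/2, -321/2]
R3 ← R3 + (9/5)·R2: [0, 0, 0]
2 nonzero rows, so rank(BA) = 2.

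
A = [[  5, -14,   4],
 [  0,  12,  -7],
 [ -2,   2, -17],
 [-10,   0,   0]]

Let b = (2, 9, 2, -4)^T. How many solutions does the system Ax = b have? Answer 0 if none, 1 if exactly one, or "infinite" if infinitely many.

0

Row reduce the augmented matrix [A | b].
R3 ← R3 + (2/5)·R1: [0, -18/5, -77/5, 14/5]
R4 ← R4 + (2)·R1: [0, -28, 8, 0]
R3 ← R3 + (3/10)·R2: [0, 0, -35/2, 11/2]
R4 ← R4 + (7/3)·R2: [0, 0, -25/3, 21]
R4 ← R4 − (10/21)·R3: [0, 0, 0, 386/21]
The echelon form has 4 nonzero rows; the last pivot sits in the augmented column, so rank(A) = 3 but rank([A|b]) = 4.
Since the ranks differ, the system is inconsistent.
It has no solutions.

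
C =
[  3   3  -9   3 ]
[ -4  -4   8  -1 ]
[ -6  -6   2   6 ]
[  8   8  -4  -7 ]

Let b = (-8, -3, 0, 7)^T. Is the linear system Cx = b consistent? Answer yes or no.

no

Row reduce the augmented matrix [C | b].
R2 ← R2 + (4/3)·R1: [0, 0, -4, 3, -41/3]
R3 ← R3 + (2)·R1: [0, 0, -16, 12, -16]
R4 ← R4 − (8/3)·R1: [0, 0, 20, -15, 85/3]
R3 ← R3 − (4)·R2: [0, 0, 0, 0, 116/3]
R4 ← R4 + (5)·R2: [0, 0, 0, 0, -40]
R4 ← R4 + (30/29)·R3: [0, 0, 0, 0, 0]
The echelon form has 3 nonzero rows; the last pivot sits in the augmented column, so rank(C) = 2 but rank([C|b]) = 3.
Since the ranks differ, the system is inconsistent.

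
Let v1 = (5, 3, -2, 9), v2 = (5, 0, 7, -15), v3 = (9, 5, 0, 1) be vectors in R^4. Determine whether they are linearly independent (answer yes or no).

yes

Form the matrix with these vectors as rows and row reduce.
R2 ← R2 − R1: [0, -3, 9, -24]
R3 ← R3 − (9/5)·R1: [0, -2/5, 18/5, -76/5]
R3 ← R3 − (2/15)·R2: [0, 0, 12/5, -12]
3 nonzero rows, so the 3 vectors span a space of dimension 3.
Since 3 = 3, the vectors are linearly independent.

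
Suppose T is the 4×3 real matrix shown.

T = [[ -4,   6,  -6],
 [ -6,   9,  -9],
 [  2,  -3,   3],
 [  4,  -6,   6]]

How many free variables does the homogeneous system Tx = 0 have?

2

Row reduce to echelon form.
R2 ← R2 − (3/2)·R1: [0, 0, 0]
R3 ← R3 + (1/2)·R1: [0, 0, 0]
R4 ← R4 + R1: [0, 0, 0]
1 nonzero row, so rank(T) = 1.
T has 3 columns; by rank–nullity, nullity = 3 − 1 = 2.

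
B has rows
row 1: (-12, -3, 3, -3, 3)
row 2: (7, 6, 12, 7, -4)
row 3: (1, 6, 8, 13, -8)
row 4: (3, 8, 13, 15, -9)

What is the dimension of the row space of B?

Row reduce to echelon form.
R2 ← R2 + (7/12)·R1: [0, 17/4, 55/4, 21/4, -9/4]
R3 ← R3 + (1/12)·R1: [0, 23/4, 33/4, 51/4, -31/4]
R4 ← R4 + (1/4)·R1: [0, 29/4, 55/4, 57/4, -33/4]
R3 ← R3 − (23/17)·R2: [0, 0, -176/17, 96/17, -80/17]
R4 ← R4 − (29/17)·R2: [0, 0, -165/17, 90/17, -75/17]
R4 ← R4 − (15/16)·R3: [0, 0, 0, 0, 0]
Echelon form has 3 nonzero rows, so rank(B) = 3.
The row space has dimension equal to the rank: 3.

3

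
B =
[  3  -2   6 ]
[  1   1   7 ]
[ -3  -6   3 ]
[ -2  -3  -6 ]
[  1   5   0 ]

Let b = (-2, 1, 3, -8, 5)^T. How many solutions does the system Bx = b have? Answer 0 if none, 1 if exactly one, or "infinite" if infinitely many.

0

Row reduce the augmented matrix [B | b].
R2 ← R2 − (1/3)·R1: [0, 5/3, 5, 5/3]
R3 ← R3 + R1: [0, -8, 9, 1]
R4 ← R4 + (2/3)·R1: [0, -13/3, -2, -28/3]
R5 ← R5 − (1/3)·R1: [0, 17/3, -2, 17/3]
R3 ← R3 + (24/5)·R2: [0, 0, 33, 9]
R4 ← R4 + (13/5)·R2: [0, 0, 11, -5]
R5 ← R5 − (17/5)·R2: [0, 0, -19, 0]
R4 ← R4 − (1/3)·R3: [0, 0, 0, -8]
R5 ← R5 + (19/33)·R3: [0, 0, 0, 57/11]
R5 ← R5 + (57/88)·R4: [0, 0, 0, 0]
The echelon form has 4 nonzero rows; the last pivot sits in the augmented column, so rank(B) = 3 but rank([B|b]) = 4.
Since the ranks differ, the system is inconsistent.
It has no solutions.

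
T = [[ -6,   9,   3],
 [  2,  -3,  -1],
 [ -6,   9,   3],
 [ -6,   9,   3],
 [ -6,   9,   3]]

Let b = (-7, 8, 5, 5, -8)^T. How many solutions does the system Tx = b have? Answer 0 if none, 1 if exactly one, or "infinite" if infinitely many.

0

Row reduce the augmented matrix [T | b].
R2 ← R2 + (1/3)·R1: [0, 0, 0, 17/3]
R3 ← R3 − R1: [0, 0, 0, 12]
R4 ← R4 − R1: [0, 0, 0, 12]
R5 ← R5 − R1: [0, 0, 0, -1]
R3 ← R3 − (36/17)·R2: [0, 0, 0, 0]
R4 ← R4 − (36/17)·R2: [0, 0, 0, 0]
R5 ← R5 + (3/17)·R2: [0, 0, 0, 0]
The echelon form has 2 nonzero rows; the last pivot sits in the augmented column, so rank(T) = 1 but rank([T|b]) = 2.
Since the ranks differ, the system is inconsistent.
It has no solutions.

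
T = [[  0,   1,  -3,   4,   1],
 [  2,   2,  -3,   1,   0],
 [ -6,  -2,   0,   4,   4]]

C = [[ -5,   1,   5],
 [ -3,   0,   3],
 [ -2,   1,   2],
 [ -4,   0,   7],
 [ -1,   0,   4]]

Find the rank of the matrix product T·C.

3

First compute TC:
[[-14,  -3,  29],
 [-14,  -1,  17],
 [ 16,  -6,   8]]
Now row reduce the product.
R2 ← R2 − R1: [0, 2, -12]
R3 ← R3 + (8/7)·R1: [0, -66/7, 288/7]
R3 ← R3 + (33/7)·R2: [0, 0, -108/7]
3 nonzero rows, so rank(TC) = 3.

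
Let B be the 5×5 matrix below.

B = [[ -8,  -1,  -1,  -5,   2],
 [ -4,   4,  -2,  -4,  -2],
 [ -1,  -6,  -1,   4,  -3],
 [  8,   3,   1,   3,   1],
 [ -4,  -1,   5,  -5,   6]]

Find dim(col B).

4

Row reduce to echelon form.
R2 ← R2 − (1/2)·R1: [0, 9/2, -3/2, -3/2, -3]
R3 ← R3 − (1/8)·R1: [0, -47/8, -7/8, 37/8, -13/4]
R4 ← R4 + R1: [0, 2, 0, -2, 3]
R5 ← R5 − (1/2)·R1: [0, -1/2, 11/2, -5/2, 5]
R3 ← R3 + (47/36)·R2: [0, 0, -17/6, 8/3, -43/6]
R4 ← R4 − (4/9)·R2: [0, 0, 2/3, -4/3, 13/3]
R5 ← R5 + (1/9)·R2: [0, 0, 16/3, -8/3, 14/3]
R4 ← R4 + (4/17)·R3: [0, 0, 0, -12/17, 45/17]
R5 ← R5 + (32/17)·R3: [0, 0, 0, 40/17, -150/17]
R5 ← R5 + (10/3)·R4: [0, 0, 0, 0, 0]
Echelon form has 4 nonzero rows, so rank(B) = 4.
The column space has dimension equal to the rank: 4.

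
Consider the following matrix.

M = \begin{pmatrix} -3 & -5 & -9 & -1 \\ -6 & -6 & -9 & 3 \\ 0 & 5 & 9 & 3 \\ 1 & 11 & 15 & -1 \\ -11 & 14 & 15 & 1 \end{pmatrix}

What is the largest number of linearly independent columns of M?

Row reduce to echelon form.
R2 ← R2 − (2)·R1: [0, 4, 9, 5]
R4 ← R4 + (1/3)·R1: [0, 28/3, 12, -4/3]
R5 ← R5 − (11/3)·R1: [0, 97/3, 48, 14/3]
R3 ← R3 − (5/4)·R2: [0, 0, -9/4, -13/4]
R4 ← R4 − (7/3)·R2: [0, 0, -9, -13]
R5 ← R5 − (97/12)·R2: [0, 0, -99/4, -143/4]
R4 ← R4 − (4)·R3: [0, 0, 0, 0]
R5 ← R5 − (11)·R3: [0, 0, 0, 0]
Echelon form has 3 nonzero rows, so rank(M) = 3.
The rank gives the maximum number of linearly independent columns: 3.

3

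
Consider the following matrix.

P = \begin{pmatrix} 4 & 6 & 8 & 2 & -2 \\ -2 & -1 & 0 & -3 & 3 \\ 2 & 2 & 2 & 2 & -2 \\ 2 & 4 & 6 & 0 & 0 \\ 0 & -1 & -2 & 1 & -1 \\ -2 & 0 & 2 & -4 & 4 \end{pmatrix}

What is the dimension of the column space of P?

Row reduce to echelon form.
R2 ← R2 + (1/2)·R1: [0, 2, 4, -2, 2]
R3 ← R3 − (1/2)·R1: [0, -1, -2, 1, -1]
R4 ← R4 − (1/2)·R1: [0, 1, 2, -1, 1]
R6 ← R6 + (1/2)·R1: [0, 3, 6, -3, 3]
R3 ← R3 + (1/2)·R2: [0, 0, 0, 0, 0]
R4 ← R4 − (1/2)·R2: [0, 0, 0, 0, 0]
R5 ← R5 + (1/2)·R2: [0, 0, 0, 0, 0]
R6 ← R6 − (3/2)·R2: [0, 0, 0, 0, 0]
Echelon form has 2 nonzero rows, so rank(P) = 2.
The column space has dimension equal to the rank: 2.

2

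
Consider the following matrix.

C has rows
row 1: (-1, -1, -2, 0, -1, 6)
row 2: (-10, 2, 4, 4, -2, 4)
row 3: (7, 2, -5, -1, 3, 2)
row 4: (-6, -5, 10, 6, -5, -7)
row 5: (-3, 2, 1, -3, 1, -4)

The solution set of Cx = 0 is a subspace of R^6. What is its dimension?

1

Row reduce to echelon form.
R2 ← R2 − (10)·R1: [0, 12, 24, 4, 8, -56]
R3 ← R3 + (7)·R1: [0, -5, -19, -1, -4, 44]
R4 ← R4 − (6)·R1: [0, 1, 22, 6, 1, -43]
R5 ← R5 − (3)·R1: [0, 5, 7, -3, 4, -22]
R3 ← R3 + (5/12)·R2: [0, 0, -9, 2/3, -2/3, 62/3]
R4 ← R4 − (1/12)·R2: [0, 0, 20, 17/3, 1/3, -115/3]
R5 ← R5 − (5/12)·R2: [0, 0, -3, -14/3, 2/3, 4/3]
R4 ← R4 + (20/9)·R3: [0, 0, 0, 193/27, -31/27, 205/27]
R5 ← R5 − (1/3)·R3: [0, 0, 0, -44/9, 8/9, -50/9]
R5 ← R5 + (132/193)·R4: [0, 0, 0, 0, 20/193, -70/193]
5 nonzero rows, so rank(C) = 5.
C has 6 columns; by rank–nullity, nullity = 6 − 5 = 1.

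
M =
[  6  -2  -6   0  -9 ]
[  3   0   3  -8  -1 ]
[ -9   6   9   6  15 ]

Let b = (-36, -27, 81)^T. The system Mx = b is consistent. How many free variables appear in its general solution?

2

Row reduce the augmented matrix [M | b].
R2 ← R2 − (1/2)·R1: [0, 1, 6, -8, 7/2, -9]
R3 ← R3 + (3/2)·R1: [0, 3, 0, 6, 3/2, 27]
R3 ← R3 − (3)·R2: [0, 0, -18, 30, -9, 54]
The echelon form has 3 nonzero rows, and every pivot lies in the first 5 columns, so rank(M) = rank([M|b]) = 3.
The system is consistent.
Free variables = (unknowns) − (rank) = 5 − 3 = 2.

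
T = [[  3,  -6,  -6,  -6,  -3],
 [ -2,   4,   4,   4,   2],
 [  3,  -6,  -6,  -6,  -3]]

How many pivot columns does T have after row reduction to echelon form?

Row reduce to echelon form.
R2 ← R2 + (2/3)·R1: [0, 0, 0, 0, 0]
R3 ← R3 − R1: [0, 0, 0, 0, 0]
Echelon form has 1 nonzero row, so rank(T) = 1.
Each nonzero row contributes one pivot column: 1 pivot columns.

1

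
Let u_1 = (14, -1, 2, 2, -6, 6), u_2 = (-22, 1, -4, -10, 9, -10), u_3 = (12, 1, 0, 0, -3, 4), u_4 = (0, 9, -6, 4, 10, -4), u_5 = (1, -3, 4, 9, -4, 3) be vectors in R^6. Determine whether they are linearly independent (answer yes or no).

Form the matrix with these vectors as rows and row reduce.
R2 ← R2 + (11/7)·R1: [0, -4/7, -6/7, -48/7, -3/7, -4/7]
R3 ← R3 − (6/7)·R1: [0, 13/7, -12/7, -12/7, 15/7, -8/7]
R5 ← R5 − (1/14)·R1: [0, -41/14, 27/7, 62/7, -25/7, 18/7]
R3 ← R3 + (13/4)·R2: [0, 0, -9/2, -24, 3/4, -3]
R4 ← R4 + (63/4)·R2: [0, 0, -39/2, -104, 13/4, -13]
R5 ← R5 − (41/8)·R2: [0, 0, 33/4, 44, -11/8, 11/2]
R4 ← R4 − (13/3)·R3: [0, 0, 0, 0, 0, 0]
R5 ← R5 + (11/6)·R3: [0, 0, 0, 0, 0, 0]
3 nonzero rows, so the 5 vectors span a space of dimension 3.
Since 3 < 5, the vectors are linearly dependent.

no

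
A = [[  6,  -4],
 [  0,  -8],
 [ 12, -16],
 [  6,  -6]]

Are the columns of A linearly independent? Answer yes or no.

yes

Row reduce A to echelon form.
R3 ← R3 − (2)·R1: [0, -8]
R4 ← R4 − R1: [0, -2]
R3 ← R3 − R2: [0, 0]
R4 ← R4 − (1/4)·R2: [0, 0]
2 pivots among 2 columns.
Every column is a pivot column, so the columns are linearly independent.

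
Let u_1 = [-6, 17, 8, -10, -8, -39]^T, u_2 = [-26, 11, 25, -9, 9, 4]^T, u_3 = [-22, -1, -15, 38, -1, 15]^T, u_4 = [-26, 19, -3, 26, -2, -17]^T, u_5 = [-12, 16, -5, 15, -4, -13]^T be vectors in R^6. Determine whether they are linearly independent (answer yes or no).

Form the matrix with these vectors as rows and row reduce.
R2 ← R2 − (13/3)·R1: [0, -188/3, -29/3, 103/3, 131/3, 173]
R3 ← R3 − (11/3)·R1: [0, -190/3, -133/3, 224/3, 85/3, 158]
R4 ← R4 − (13/3)·R1: [0, -164/3, -113/3, 208/3, 98/3, 152]
R5 ← R5 − (2)·R1: [0, -18, -21, 35, 12, 65]
R3 ← R3 − (95/94)·R2: [0, 0, -3249/94, 3757/94, -1485/94, -1583/94]
R4 ← R4 − (41/47)·R2: [0, 0, -1374/47, 1851/47, -255/47, 51/47]
R5 ← R5 − (27/94)·R2: [0, 0, -1713/94, 2363/94, -51/94, 1439/94]
R4 ← R4 − (916/1083)·R3: [0, 0, 0, 6041/1083, 2865/361, 16601/1083]
R5 ← R5 − (571/1083)·R3: [0, 0, 0, 4403/1083, 2811/361, 26195/1083]
R5 ← R5 − (629/863)·R4: [0, 0, 0, 0, 1728/863, 11232/863]
5 nonzero rows, so the 5 vectors span a space of dimension 5.
Since 5 = 5, the vectors are linearly independent.

yes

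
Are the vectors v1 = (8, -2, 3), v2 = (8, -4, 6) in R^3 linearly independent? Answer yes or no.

Form the matrix with these vectors as rows and row reduce.
R2 ← R2 − R1: [0, -2, 3]
2 nonzero rows, so the 2 vectors span a space of dimension 2.
Since 2 = 2, the vectors are linearly independent.

yes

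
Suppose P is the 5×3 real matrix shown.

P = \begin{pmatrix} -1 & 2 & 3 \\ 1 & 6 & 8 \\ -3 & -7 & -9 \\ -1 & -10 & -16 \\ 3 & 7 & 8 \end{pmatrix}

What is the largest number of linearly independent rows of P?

Row reduce to echelon form.
R2 ← R2 + R1: [0, 8, 11]
R3 ← R3 − (3)·R1: [0, -13, -18]
R4 ← R4 − R1: [0, -12, -19]
R5 ← R5 + (3)·R1: [0, 13, 17]
R3 ← R3 + (13/8)·R2: [0, 0, -1/8]
R4 ← R4 + (3/2)·R2: [0, 0, -5/2]
R5 ← R5 − (13/8)·R2: [0, 0, -7/8]
R4 ← R4 − (20)·R3: [0, 0, 0]
R5 ← R5 − (7)·R3: [0, 0, 0]
Echelon form has 3 nonzero rows, so rank(P) = 3.
The rank gives the maximum number of linearly independent rows: 3.

3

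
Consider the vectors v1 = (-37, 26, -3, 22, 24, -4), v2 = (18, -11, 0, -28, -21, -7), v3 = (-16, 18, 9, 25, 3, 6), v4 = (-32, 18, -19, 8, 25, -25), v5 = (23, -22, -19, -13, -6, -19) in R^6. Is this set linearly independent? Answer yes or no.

yes

Form the matrix with these vectors as rows and row reduce.
R2 ← R2 + (18/37)·R1: [0, 61/37, -54/37, -640/37, -345/37, -331/37]
R3 ← R3 − (16/37)·R1: [0, 250/37, 381/37, 573/37, -273/37, 286/37]
R4 ← R4 − (32/37)·R1: [0, -166/37, -607/37, -408/37, 157/37, -797/37]
R5 ← R5 + (23/37)·R1: [0, -216/37, -772/37, 25/37, 330/37, -795/37]
R3 ← R3 − (250/61)·R2: [0, 0, 993/61, 5269/61, 1881/61, 2708/61]
R4 ← R4 + (166/61)·R2: [0, 0, -1243/61, -3544/61, -1289/61, -2799/61]
R5 ← R5 + (216/61)·R2: [0, 0, -1588/61, -3695/61, -1470/61, -3243/61]
R4 ← R4 + (1243/993)·R3: [0, 0, 0, 49675/993, 5782/331, 9617/993]
R5 ← R5 + (1588/993)·R3: [0, 0, 0, 77017/993, 8346/331, 17705/993]
R5 ← R5 − (77017/49675)·R4: [0, 0, 0, 0, -92824/49675, 139802/49675]
5 nonzero rows, so the 5 vectors span a space of dimension 5.
Since 5 = 5, the vectors are linearly independent.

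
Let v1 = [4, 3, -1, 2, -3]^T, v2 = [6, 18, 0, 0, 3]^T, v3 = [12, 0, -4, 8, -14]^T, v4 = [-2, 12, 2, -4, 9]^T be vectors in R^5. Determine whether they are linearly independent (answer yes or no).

no

Form the matrix with these vectors as rows and row reduce.
R2 ← R2 − (3/2)·R1: [0, 27/2, 3/2, -3, 15/2]
R3 ← R3 − (3)·R1: [0, -9, -1, 2, -5]
R4 ← R4 + (1/2)·R1: [0, 27/2, 3/2, -3, 15/2]
R3 ← R3 + (2/3)·R2: [0, 0, 0, 0, 0]
R4 ← R4 − R2: [0, 0, 0, 0, 0]
2 nonzero rows, so the 4 vectors span a space of dimension 2.
Since 2 < 4, the vectors are linearly dependent.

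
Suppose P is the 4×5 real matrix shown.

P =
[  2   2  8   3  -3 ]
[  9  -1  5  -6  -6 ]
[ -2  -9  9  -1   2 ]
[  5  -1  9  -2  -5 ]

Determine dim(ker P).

1

Row reduce to echelon form.
R2 ← R2 − (9/2)·R1: [0, -10, -31, -39/2, 15/2]
R3 ← R3 + R1: [0, -7, 17, 2, -1]
R4 ← R4 − (5/2)·R1: [0, -6, -11, -19/2, 5/2]
R3 ← R3 − (7/10)·R2: [0, 0, 387/10, 313/20, -25/4]
R4 ← R4 − (3/5)·R2: [0, 0, 38/5, 11/5, -2]
R4 ← R4 − (76/387)·R3: [0, 0, 0, -338/387, -299/387]
4 nonzero rows, so rank(P) = 4.
P has 5 columns; by rank–nullity, nullity = 5 − 4 = 1.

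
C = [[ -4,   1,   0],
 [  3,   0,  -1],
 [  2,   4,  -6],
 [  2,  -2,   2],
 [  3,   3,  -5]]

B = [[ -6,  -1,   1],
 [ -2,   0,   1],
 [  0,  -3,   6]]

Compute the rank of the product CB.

2

First compute CB:
[[ 22,   4,  -3],
 [-18,   0,  -3],
 [-20,  16, -30],
 [ -8,  -8,  12],
 [-24,  12, -24]]
Now row reduce the product.
R2 ← R2 + (9/11)·R1: [0, 36/11, -60/11]
R3 ← R3 + (10/11)·R1: [0, 216/11, -360/11]
R4 ← R4 + (4/11)·R1: [0, -72/11, 120/11]
R5 ← R5 + (12/11)·R1: [0, 180/11, -300/11]
R3 ← R3 − (6)·R2: [0, 0, 0]
R4 ← R4 + (2)·R2: [0, 0, 0]
R5 ← R5 − (5)·R2: [0, 0, 0]
2 nonzero rows, so rank(CB) = 2.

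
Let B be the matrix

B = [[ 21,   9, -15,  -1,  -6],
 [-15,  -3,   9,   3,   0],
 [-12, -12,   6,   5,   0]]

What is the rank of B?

Row reduce to echelon form.
R2 ← R2 + (5/7)·R1: [0, 24/7, -12/7, 16/7, -30/7]
R3 ← R3 + (4/7)·R1: [0, -48/7, -18/7, 31/7, -24/7]
R3 ← R3 + (2)·R2: [0, 0, -6, 9, -12]
Echelon form has 3 nonzero rows, so rank(B) = 3.

3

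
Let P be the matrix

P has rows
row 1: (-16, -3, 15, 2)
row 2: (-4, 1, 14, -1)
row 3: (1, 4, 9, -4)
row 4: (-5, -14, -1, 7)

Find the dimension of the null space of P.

Row reduce to echelon form.
R2 ← R2 − (1/4)·R1: [0, 7/4, 41/4, -3/2]
R3 ← R3 + (1/16)·R1: [0, 61/16, 159/16, -31/8]
R4 ← R4 − (5/16)·R1: [0, -209/16, -91/16, 51/8]
R3 ← R3 − (61/28)·R2: [0, 0, -347/28, -17/28]
R4 ← R4 + (209/28)·R2: [0, 0, 1983/28, -135/28]
R4 ← R4 + (1983/347)·R3: [0, 0, 0, -2877/347]
4 nonzero rows, so rank(P) = 4.
P has 4 columns; by rank–nullity, nullity = 4 − 4 = 0.

0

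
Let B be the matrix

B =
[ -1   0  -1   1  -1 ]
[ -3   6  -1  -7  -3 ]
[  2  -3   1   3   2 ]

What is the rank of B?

Row reduce to echelon form.
R2 ← R2 − (3)·R1: [0, 6, 2, -10, 0]
R3 ← R3 + (2)·R1: [0, -3, -1, 5, 0]
R3 ← R3 + (1/2)·R2: [0, 0, 0, 0, 0]
Echelon form has 2 nonzero rows, so rank(B) = 2.

2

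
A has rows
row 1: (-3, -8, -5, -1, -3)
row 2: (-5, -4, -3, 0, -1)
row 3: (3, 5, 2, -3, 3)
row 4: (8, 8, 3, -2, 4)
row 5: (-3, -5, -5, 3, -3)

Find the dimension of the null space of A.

0

Row reduce to echelon form.
R2 ← R2 − (5/3)·R1: [0, 28/3, 16/3, 5/3, 4]
R3 ← R3 + R1: [0, -3, -3, -4, 0]
R4 ← R4 + (8/3)·R1: [0, -40/3, -31/3, -14/3, -4]
R5 ← R5 − R1: [0, 3, 0, 4, 0]
R3 ← R3 + (9/28)·R2: [0, 0, -9/7, -97/28, 9/7]
R4 ← R4 + (10/7)·R2: [0, 0, -19/7, -16/7, 12/7]
R5 ← R5 − (9/28)·R2: [0, 0, -12/7, 97/28, -9/7]
R4 ← R4 − (19/9)·R3: [0, 0, 0, 181/36, -1]
R5 ← R5 − (4/3)·R3: [0, 0, 0, 97/12, -3]
R5 ← R5 − (291/181)·R4: [0, 0, 0, 0, -252/181]
5 nonzero rows, so rank(A) = 5.
A has 5 columns; by rank–nullity, nullity = 5 − 5 = 0.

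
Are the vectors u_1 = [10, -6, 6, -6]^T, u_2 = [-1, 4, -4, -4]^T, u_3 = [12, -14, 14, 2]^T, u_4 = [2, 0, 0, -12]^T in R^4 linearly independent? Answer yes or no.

Form the matrix with these vectors as rows and row reduce.
R2 ← R2 + (1/10)·R1: [0, 17/5, -17/5, -23/5]
R3 ← R3 − (6/5)·R1: [0, -34/5, 34/5, 46/5]
R4 ← R4 − (1/5)·R1: [0, 6/5, -6/5, -54/5]
R3 ← R3 + (2)·R2: [0, 0, 0, 0]
R4 ← R4 − (6/17)·R2: [0, 0, 0, -156/17]
Swap R3 ↔ R4
3 nonzero rows, so the 4 vectors span a space of dimension 3.
Since 3 < 4, the vectors are linearly dependent.

no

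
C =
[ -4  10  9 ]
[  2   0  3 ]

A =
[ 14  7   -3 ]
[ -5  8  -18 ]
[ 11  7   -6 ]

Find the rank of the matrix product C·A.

First compute CA:
[[ -7, 115, -222],
 [ 61,  35, -24]]
Now row reduce the product.
R2 ← R2 + (61/7)·R1: [0, 7260/7, -13710/7]
2 nonzero rows, so rank(CA) = 2.

2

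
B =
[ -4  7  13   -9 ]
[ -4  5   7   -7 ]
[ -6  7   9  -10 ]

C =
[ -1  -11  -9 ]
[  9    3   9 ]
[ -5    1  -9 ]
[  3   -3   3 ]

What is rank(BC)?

2

First compute BC:
[[-25, 105, -45],
 [ -7,  87,  -3],
 [ -6, 126,   6]]
Now row reduce the product.
R2 ← R2 − (7/25)·R1: [0, 288/5, 48/5]
R3 ← R3 − (6/25)·R1: [0, 504/5, 84/5]
R3 ← R3 − (7/4)·R2: [0, 0, 0]
2 nonzero rows, so rank(BC) = 2.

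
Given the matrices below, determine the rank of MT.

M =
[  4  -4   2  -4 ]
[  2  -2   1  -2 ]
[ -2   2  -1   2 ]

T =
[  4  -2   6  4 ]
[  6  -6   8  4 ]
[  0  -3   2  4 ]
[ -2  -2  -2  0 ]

First compute MT:
[[  0,  18,   4,   8],
 [  0,   9,   2,   4],
 [  0,  -9,  -2,  -4]]
Now row reduce the product.
R2 ← R2 − (1/2)·R1: [0, 0, 0, 0]
R3 ← R3 + (1/2)·R1: [0, 0, 0, 0]
1 nonzero row, so rank(MT) = 1.

1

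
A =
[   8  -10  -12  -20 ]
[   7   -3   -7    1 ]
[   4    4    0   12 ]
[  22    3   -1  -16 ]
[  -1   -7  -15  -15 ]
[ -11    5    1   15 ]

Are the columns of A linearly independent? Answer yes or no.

yes

Row reduce A to echelon form.
R2 ← R2 − (7/8)·R1: [0, 23/4, 7/2, 37/2]
R3 ← R3 − (1/2)·R1: [0, 9, 6, 22]
R4 ← R4 − (11/4)·R1: [0, 61/2, 32, 39]
R5 ← R5 + (1/8)·R1: [0, -33/4, -33/2, -35/2]
R6 ← R6 + (11/8)·R1: [0, -35/4, -31/2, -25/2]
R3 ← R3 − (36/23)·R2: [0, 0, 12/23, -160/23]
R4 ← R4 − (122/23)·R2: [0, 0, 309/23, -1360/23]
R5 ← R5 + (33/23)·R2: [0, 0, -264/23, 208/23]
R6 ← R6 + (35/23)·R2: [0, 0, -234/23, 360/23]
R4 ← R4 − (103/4)·R3: [0, 0, 0, 120]
R5 ← R5 + (22)·R3: [0, 0, 0, -144]
R6 ← R6 + (39/2)·R3: [0, 0, 0, -120]
R5 ← R5 + (6/5)·R4: [0, 0, 0, 0]
R6 ← R6 + R4: [0, 0, 0, 0]
4 pivots among 4 columns.
Every column is a pivot column, so the columns are linearly independent.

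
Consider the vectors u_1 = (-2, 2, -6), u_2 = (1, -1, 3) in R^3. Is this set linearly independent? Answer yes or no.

Form the matrix with these vectors as rows and row reduce.
R2 ← R2 + (1/2)·R1: [0, 0, 0]
1 nonzero row, so the 2 vectors span a space of dimension 1.
Since 1 < 2, the vectors are linearly dependent.

no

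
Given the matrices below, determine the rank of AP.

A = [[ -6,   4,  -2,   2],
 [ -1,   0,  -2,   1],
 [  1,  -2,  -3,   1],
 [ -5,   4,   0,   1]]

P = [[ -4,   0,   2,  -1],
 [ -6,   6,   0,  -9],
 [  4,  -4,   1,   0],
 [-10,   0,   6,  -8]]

First compute AP:
[[-28,  32,  -2, -46],
 [-14,   8,   2,  -7],
 [-14,   0,   5,   9],
 [-14,  24,  -4, -39]]
Now row reduce the product.
R2 ← R2 − (1/2)·R1: [0, -8, 3, 16]
R3 ← R3 − (1/2)·R1: [0, -16, 6, 32]
R4 ← R4 − (1/2)·R1: [0, 8, -3, -16]
R3 ← R3 − (2)·R2: [0, 0, 0, 0]
R4 ← R4 + R2: [0, 0, 0, 0]
2 nonzero rows, so rank(AP) = 2.

2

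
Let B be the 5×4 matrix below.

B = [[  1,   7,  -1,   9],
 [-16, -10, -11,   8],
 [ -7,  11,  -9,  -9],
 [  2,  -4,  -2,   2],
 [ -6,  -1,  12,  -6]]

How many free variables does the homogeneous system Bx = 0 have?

Row reduce to echelon form.
R2 ← R2 + (16)·R1: [0, 102, -27, 152]
R3 ← R3 + (7)·R1: [0, 60, -16, 54]
R4 ← R4 − (2)·R1: [0, -18, 0, -16]
R5 ← R5 + (6)·R1: [0, 41, 6, 48]
R3 ← R3 − (10/17)·R2: [0, 0, -2/17, -602/17]
R4 ← R4 + (3/17)·R2: [0, 0, -81/17, 184/17]
R5 ← R5 − (41/102)·R2: [0, 0, 573/34, -668/51]
R4 ← R4 − (81/2)·R3: [0, 0, 0, 1445]
R5 ← R5 + (573/4)·R3: [0, 0, 0, -30515/6]
R5 ← R5 + (359/102)·R4: [0, 0, 0, 0]
4 nonzero rows, so rank(B) = 4.
B has 4 columns; by rank–nullity, nullity = 4 − 4 = 0.

0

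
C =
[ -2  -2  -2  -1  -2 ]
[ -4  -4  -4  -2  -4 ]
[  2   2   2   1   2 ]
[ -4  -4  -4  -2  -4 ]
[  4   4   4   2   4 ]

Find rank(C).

Row reduce to echelon form.
R2 ← R2 − (2)·R1: [0, 0, 0, 0, 0]
R3 ← R3 + R1: [0, 0, 0, 0, 0]
R4 ← R4 − (2)·R1: [0, 0, 0, 0, 0]
R5 ← R5 + (2)·R1: [0, 0, 0, 0, 0]
Echelon form has 1 nonzero row, so rank(C) = 1.

1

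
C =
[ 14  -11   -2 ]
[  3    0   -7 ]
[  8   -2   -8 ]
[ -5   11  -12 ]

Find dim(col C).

3

Row reduce to echelon form.
R2 ← R2 − (3/14)·R1: [0, 33/14, -46/7]
R3 ← R3 − (4/7)·R1: [0, 30/7, -48/7]
R4 ← R4 + (5/14)·R1: [0, 99/14, -89/7]
R3 ← R3 − (20/11)·R2: [0, 0, 56/11]
R4 ← R4 − (3)·R2: [0, 0, 7]
R4 ← R4 − (11/8)·R3: [0, 0, 0]
Echelon form has 3 nonzero rows, so rank(C) = 3.
The column space has dimension equal to the rank: 3.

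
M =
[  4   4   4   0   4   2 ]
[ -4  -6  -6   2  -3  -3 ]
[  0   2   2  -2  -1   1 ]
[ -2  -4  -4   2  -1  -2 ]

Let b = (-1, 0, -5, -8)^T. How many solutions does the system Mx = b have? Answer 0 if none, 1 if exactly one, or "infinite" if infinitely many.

Row reduce the augmented matrix [M | b].
R2 ← R2 + R1: [0, -2, -2, 2, 1, -1, -1]
R4 ← R4 + (1/2)·R1: [0, -2, -2, 2, 1, -1, -17/2]
R3 ← R3 + R2: [0, 0, 0, 0, 0, 0, -6]
R4 ← R4 − R2: [0, 0, 0, 0, 0, 0, -15/2]
R4 ← R4 − (5/4)·R3: [0, 0, 0, 0, 0, 0, 0]
The echelon form has 3 nonzero rows; the last pivot sits in the augmented column, so rank(M) = 2 but rank([M|b]) = 3.
Since the ranks differ, the system is inconsistent.
It has no solutions.

0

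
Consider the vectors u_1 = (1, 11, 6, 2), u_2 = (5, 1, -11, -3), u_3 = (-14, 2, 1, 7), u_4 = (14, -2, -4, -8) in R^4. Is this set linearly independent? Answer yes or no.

Form the matrix with these vectors as rows and row reduce.
R2 ← R2 − (5)·R1: [0, -54, -41, -13]
R3 ← R3 + (14)·R1: [0, 156, 85, 35]
R4 ← R4 − (14)·R1: [0, -156, -88, -36]
R3 ← R3 + (26/9)·R2: [0, 0, -301/9, -23/9]
R4 ← R4 − (26/9)·R2: [0, 0, 274/9, 14/9]
R4 ← R4 + (274/301)·R3: [0, 0, 0, -232/301]
4 nonzero rows, so the 4 vectors span a space of dimension 4.
Since 4 = 4, the vectors are linearly independent.

yes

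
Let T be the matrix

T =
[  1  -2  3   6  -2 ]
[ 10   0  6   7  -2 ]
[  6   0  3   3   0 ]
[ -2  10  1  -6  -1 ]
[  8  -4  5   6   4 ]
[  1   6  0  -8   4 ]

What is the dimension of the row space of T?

5

Row reduce to echelon form.
R2 ← R2 − (10)·R1: [0, 20, -24, -53, 18]
R3 ← R3 − (6)·R1: [0, 12, -15, -33, 12]
R4 ← R4 + (2)·R1: [0, 6, 7, 6, -5]
R5 ← R5 − (8)·R1: [0, 12, -19, -42, 20]
R6 ← R6 − R1: [0, 8, -3, -14, 6]
R3 ← R3 − (3/5)·R2: [0, 0, -3/5, -6/5, 6/5]
R4 ← R4 − (3/10)·R2: [0, 0, 71/5, 219/10, -52/5]
R5 ← R5 − (3/5)·R2: [0, 0, -23/5, -51/5, 46/5]
R6 ← R6 − (2/5)·R2: [0, 0, 33/5, 36/5, -6/5]
R4 ← R4 + (71/3)·R3: [0, 0, 0, -13/2, 18]
R5 ← R5 − (23/3)·R3: [0, 0, 0, -1, 0]
R6 ← R6 + (11)·R3: [0, 0, 0, -6, 12]
R5 ← R5 − (2/13)·R4: [0, 0, 0, 0, -36/13]
R6 ← R6 − (12/13)·R4: [0, 0, 0, 0, -60/13]
R6 ← R6 − (5/3)·R5: [0, 0, 0, 0, 0]
Echelon form has 5 nonzero rows, so rank(T) = 5.
The row space has dimension equal to the rank: 5.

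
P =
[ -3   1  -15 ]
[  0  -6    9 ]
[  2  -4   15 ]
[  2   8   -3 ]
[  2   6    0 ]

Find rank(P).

2

Row reduce to echelon form.
R3 ← R3 + (2/3)·R1: [0, -10/3, 5]
R4 ← R4 + (2/3)·R1: [0, 26/3, -13]
R5 ← R5 + (2/3)·R1: [0, 20/3, -10]
R3 ← R3 − (5/9)·R2: [0, 0, 0]
R4 ← R4 + (13/9)·R2: [0, 0, 0]
R5 ← R5 + (10/9)·R2: [0, 0, 0]
Echelon form has 2 nonzero rows, so rank(P) = 2.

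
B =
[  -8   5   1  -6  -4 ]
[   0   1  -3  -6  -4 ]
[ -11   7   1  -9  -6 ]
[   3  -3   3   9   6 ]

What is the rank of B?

2

Row reduce to echelon form.
R3 ← R3 − (11/8)·R1: [0, 1/8, -3/8, -3/4, -1/2]
R4 ← R4 + (3/8)·R1: [0, -9/8, 27/8, 27/4, 9/2]
R3 ← R3 − (1/8)·R2: [0, 0, 0, 0, 0]
R4 ← R4 + (9/8)·R2: [0, 0, 0, 0, 0]
Echelon form has 2 nonzero rows, so rank(B) = 2.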